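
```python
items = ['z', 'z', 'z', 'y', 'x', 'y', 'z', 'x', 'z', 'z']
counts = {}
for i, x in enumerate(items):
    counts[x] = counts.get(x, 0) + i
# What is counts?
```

Initial: counts = {}, items = ['z', 'z', 'z', 'y', 'x', 'y', 'z', 'x', 'z', 'z']
i=0, x='z': counts = {'z': 0}
i=1, x='z': counts = {'z': 1}
i=2, x='z': counts = {'z': 3}
i=3, x='y': counts = {'z': 3, 'y': 3}
i=4, x='x': counts = {'z': 3, 'y': 3, 'x': 4}
i=5, x='y': counts = {'z': 3, 'y': 8, 'x': 4}
i=6, x='z': counts = {'z': 9, 'y': 8, 'x': 4}
i=7, x='x': counts = {'z': 9, 'y': 8, 'x': 11}
i=8, x='z': counts = {'z': 17, 'y': 8, 'x': 11}
i=9, x='z': counts = {'z': 26, 'y': 8, 'x': 11}

{'z': 26, 'y': 8, 'x': 11}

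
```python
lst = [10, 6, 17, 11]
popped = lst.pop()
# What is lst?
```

[10, 6, 17]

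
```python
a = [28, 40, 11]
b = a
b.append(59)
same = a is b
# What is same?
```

After line 1: a = [28, 40, 11]
After line 2 (b = a is an alias, same object): a = [28, 40, 11], b = [28, 40, 11]
After line 3 (b.append mutates the shared list): a = [28, 40, 11, 59], b = [28, 40, 11, 59]
After line 4 (same = a is b; same object -> True): same = True

True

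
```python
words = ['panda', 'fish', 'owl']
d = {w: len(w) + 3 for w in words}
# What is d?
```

{'panda': 8, 'fish': 7, 'owl': 6}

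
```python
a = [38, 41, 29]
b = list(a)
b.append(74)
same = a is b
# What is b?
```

After line 1: a = [38, 41, 29]
After line 2 (b = list(a) is a shallow copy, new object): a = [38, 41, 29], b = [38, 41, 29]
After line 3 (append only mutates b): a = [38, 41, 29], b = [38, 41, 29, 74]
After line 4 (same = a is b; different objects -> False): same = False

[38, 41, 29, 74]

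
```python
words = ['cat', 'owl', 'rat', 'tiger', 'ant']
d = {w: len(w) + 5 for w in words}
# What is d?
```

{'cat': 8, 'owl': 8, 'rat': 8, 'tiger': 10, 'ant': 8}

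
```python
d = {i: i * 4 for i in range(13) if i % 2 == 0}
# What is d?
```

{0: 0, 2: 8, 4: 16, 6: 24, 8: 32, 10: 40, 12: 48}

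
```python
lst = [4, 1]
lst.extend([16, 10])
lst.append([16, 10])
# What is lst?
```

After line 1: lst = [4, 1]
After line 2 (extend unpacks [16, 10]): lst = [4, 1, 16, 10]
After line 3 (append adds [16, 10] as single element): lst = [4, 1, 16, 10, [16, 10]]

[4, 1, 16, 10, [16, 10]]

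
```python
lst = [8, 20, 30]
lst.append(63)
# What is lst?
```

[8, 20, 30, 63]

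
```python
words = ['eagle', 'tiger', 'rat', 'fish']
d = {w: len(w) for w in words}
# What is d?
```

{'eagle': 5, 'tiger': 5, 'rat': 3, 'fish': 4}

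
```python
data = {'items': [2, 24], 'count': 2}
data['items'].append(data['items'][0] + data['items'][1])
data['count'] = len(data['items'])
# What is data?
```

After line 1: data = {'items': [2, 24], 'count': 2}
After line 2 (append 2 + 24 = 26): data = {'items': [2, 24, 26], 'count': 2}
After line 3 (count = len(items) = 3): data = {'items': [2, 24, 26], 'count': 3}

{'items': [2, 24, 26], 'count': 3}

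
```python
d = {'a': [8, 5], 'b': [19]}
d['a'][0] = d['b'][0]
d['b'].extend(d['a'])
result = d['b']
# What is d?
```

After line 1: d = {'a': [8, 5], 'b': [19]}
After line 2 (a[0] = b[0] = 19): d = {'a': [19, 5], 'b': [19]}
After line 3 (b.extend(a) appends [19, 5]): d = {'a': [19, 5], 'b': [19, 19, 5]}
After line 4: result = d['b'] = [19, 19, 5]

{'a': [19, 5], 'b': [19, 19, 5]}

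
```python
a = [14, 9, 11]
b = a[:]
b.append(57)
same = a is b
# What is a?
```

After line 1: a = [14, 9, 11]
After line 2 (b = a[:] is a shallow copy, new object): a = [14, 9, 11], b = [14, 9, 11]
After line 3 (append only mutates b): a = [14, 9, 11], b = [14, 9, 11, 57]
After line 4 (same = a is b; different objects -> False): same = False

[14, 9, 11]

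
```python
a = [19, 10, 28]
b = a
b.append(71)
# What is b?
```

After line 1: a = [19, 10, 28]
After line 2 (b = a is an alias, same object): a = [19, 10, 28], b = [19, 10, 28]
After line 3 (b.append mutates the shared list): a = [19, 10, 28, 71], b = [19, 10, 28, 71]

[19, 10, 28, 71]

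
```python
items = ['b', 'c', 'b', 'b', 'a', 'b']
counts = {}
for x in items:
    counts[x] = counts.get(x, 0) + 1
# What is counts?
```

Initial: counts = {}, items = ['b', 'c', 'b', 'b', 'a', 'b']
See 'b': counts = {'b': 1}
See 'c': counts = {'b': 1, 'c': 1}
See 'b': counts = {'b': 2, 'c': 1}
See 'b': counts = {'b': 3, 'c': 1}
See 'a': counts = {'b': 3, 'c': 1, 'a': 1}
See 'b': counts = {'b': 4, 'c': 1, 'a': 1}

{'b': 4, 'c': 1, 'a': 1}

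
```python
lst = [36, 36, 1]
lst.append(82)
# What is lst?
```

[36, 36, 1, 82]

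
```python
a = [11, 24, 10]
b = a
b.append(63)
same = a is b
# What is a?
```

After line 1: a = [11, 24, 10]
After line 2 (b = a is an alias, same object): a = [11, 24, 10], b = [11, 24, 10]
After line 3 (b.append mutates the shared list): a = [11, 24, 10, 63], b = [11, 24, 10, 63]
After line 4 (same = a is b; same object -> True): same = True

[11, 24, 10, 63]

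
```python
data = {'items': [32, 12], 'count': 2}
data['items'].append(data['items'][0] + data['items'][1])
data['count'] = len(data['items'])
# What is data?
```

After line 1: data = {'items': [32, 12], 'count': 2}
After line 2 (append 32 + 12 = 44): data = {'items': [32, 12, 44], 'count': 2}
After line 3 (count = len(items) = 3): data = {'items': [32, 12, 44], 'count': 3}

{'items': [32, 12, 44], 'count': 3}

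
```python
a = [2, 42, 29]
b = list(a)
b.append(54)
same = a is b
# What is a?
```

After line 1: a = [2, 42, 29]
After line 2 (b = list(a) is a shallow copy, new object): a = [2, 42, 29], b = [2, 42, 29]
After line 3 (append only mutates b): a = [2, 42, 29], b = [2, 42, 29, 54]
After line 4 (same = a is b; different objects -> False): same = False

[2, 42, 29]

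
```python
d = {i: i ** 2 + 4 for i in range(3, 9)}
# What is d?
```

{3: 13, 4: 20, 5: 29, 6: 40, 7: 53, 8: 68}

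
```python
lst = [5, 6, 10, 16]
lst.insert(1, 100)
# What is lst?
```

[5, 100, 6, 10, 16]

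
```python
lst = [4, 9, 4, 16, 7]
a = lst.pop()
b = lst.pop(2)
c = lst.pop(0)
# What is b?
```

After line 1: lst = [4, 9, 4, 16, 7]
After line 2 (pop() -> a = 7): lst = [4, 9, 4, 16]
After line 3 (pop(2) -> b = 4): lst = [4, 9, 16]
After line 4 (pop(0) -> c = 4): lst = [9, 16]

4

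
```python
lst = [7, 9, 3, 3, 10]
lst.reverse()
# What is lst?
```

[10, 3, 3, 9, 7]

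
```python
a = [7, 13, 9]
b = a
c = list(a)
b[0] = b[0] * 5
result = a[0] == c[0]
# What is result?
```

After line 1: a = [7, 13, 9]
After line 2 (b = a, alias): a = [7, 13, 9], b = [7, 13, 9]
After line 3 (c = list(a) is a copy, new object): c = [7, 13, 9]
After line 4 (b[0] = 7 * 5 = 35; mutates shared a/b): a = b = [35, 13, 9], c = [7, 13, 9]
After line 5 (a[0] = 35, c[0] = 7; result = False)

False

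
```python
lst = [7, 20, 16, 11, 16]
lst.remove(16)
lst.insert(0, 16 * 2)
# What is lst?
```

After line 1: lst = [7, 20, 16, 11, 16]
After line 2 (remove first 16): lst = [7, 20, 11, 16]
After line 3 (insert 32 at index 0): lst = [32, 7, 20, 11, 16]

[32, 7, 20, 11, 16]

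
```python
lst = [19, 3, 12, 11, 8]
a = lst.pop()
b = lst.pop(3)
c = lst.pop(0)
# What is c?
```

After line 1: lst = [19, 3, 12, 11, 8]
After line 2 (pop() -> a = 8): lst = [19, 3, 12, 11]
After line 3 (pop(3) -> b = 11): lst = [19, 3, 12]
After line 4 (pop(0) -> c = 19): lst = [3, 12]

19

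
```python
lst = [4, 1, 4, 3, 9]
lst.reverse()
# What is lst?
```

[9, 3, 4, 1, 4]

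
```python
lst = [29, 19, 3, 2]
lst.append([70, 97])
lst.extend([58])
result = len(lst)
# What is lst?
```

After line 1: lst = [29, 19, 3, 2]
After line 2 (append adds [70, 97] as single element): lst = [29, 19, 3, 2, [70, 97]]
After line 3 (extend unpacks [58], adds 58): lst = [29, 19, 3, 2, [70, 97], 58]
After line 4: result = len(lst) = 6

[29, 19, 3, 2, [70, 97], 58]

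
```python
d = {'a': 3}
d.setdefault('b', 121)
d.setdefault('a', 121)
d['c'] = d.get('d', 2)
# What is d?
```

After line 1: d = {'a': 3}
After line 2 (setdefault adds 'b'=121): d = {'a': 3, 'b': 121}
After line 3 (setdefault 'a' no-op, already exists): d = {'a': 3, 'b': 121}
After line 4 (get('d', 2) returns default since 'd' not in d): d = {'a': 3, 'b': 121, 'c': 2}

{'a': 3, 'b': 121, 'c': 2}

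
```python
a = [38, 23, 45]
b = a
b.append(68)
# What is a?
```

After line 1: a = [38, 23, 45]
After line 2 (b = a is an alias, same object): a = [38, 23, 45], b = [38, 23, 45]
After line 3 (b.append mutates the shared list): a = [38, 23, 45, 68], b = [38, 23, 45, 68]

[38, 23, 45, 68]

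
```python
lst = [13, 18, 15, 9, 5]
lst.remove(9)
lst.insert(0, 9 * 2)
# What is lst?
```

After line 1: lst = [13, 18, 15, 9, 5]
After line 2 (remove first 9): lst = [13, 18, 15, 5]
After line 3 (insert 18 at index 0): lst = [18, 13, 18, 15, 5]

[18, 13, 18, 15, 5]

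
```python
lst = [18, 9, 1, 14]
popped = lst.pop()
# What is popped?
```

14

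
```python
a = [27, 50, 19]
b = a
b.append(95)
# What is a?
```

After line 1: a = [27, 50, 19]
After line 2 (b = a is an alias, same object): a = [27, 50, 19], b = [27, 50, 19]
After line 3 (b.append mutates the shared list): a = [27, 50, 19, 95], b = [27, 50, 19, 95]

[27, 50, 19, 95]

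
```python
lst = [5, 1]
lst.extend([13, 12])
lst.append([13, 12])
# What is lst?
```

After line 1: lst = [5, 1]
After line 2 (extend unpacks [13, 12]): lst = [5, 1, 13, 12]
After line 3 (append adds [13, 12] as single element): lst = [5, 1, 13, 12, [13, 12]]

[5, 1, 13, 12, [13, 12]]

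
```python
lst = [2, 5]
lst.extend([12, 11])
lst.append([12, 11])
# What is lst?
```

After line 1: lst = [2, 5]
After line 2 (extend unpacks [12, 11]): lst = [2, 5, 12, 11]
After line 3 (append adds [12, 11] as single element): lst = [2, 5, 12, 11, [12, 11]]

[2, 5, 12, 11, [12, 11]]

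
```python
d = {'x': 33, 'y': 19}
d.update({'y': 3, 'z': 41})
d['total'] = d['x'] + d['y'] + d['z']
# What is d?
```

After line 1: d = {'x': 33, 'y': 19}
After line 2 (y overwritten, z added): d = {'x': 33, 'y': 3, 'z': 41}
After line 3 (total = 33 + 3 + 41 = 77): d = {'x': 33, 'y': 3, 'z': 41, 'total': 77}

{'x': 33, 'y': 3, 'z': 41, 'total': 77}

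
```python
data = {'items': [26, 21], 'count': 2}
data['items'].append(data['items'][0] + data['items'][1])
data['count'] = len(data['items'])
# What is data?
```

After line 1: data = {'items': [26, 21], 'count': 2}
After line 2 (append 26 + 21 = 47): data = {'items': [26, 21, 47], 'count': 2}
After line 3 (count = len(items) = 3): data = {'items': [26, 21, 47], 'count': 3}

{'items': [26, 21, 47], 'count': 3}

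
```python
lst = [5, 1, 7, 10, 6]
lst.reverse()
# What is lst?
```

[6, 10, 7, 1, 5]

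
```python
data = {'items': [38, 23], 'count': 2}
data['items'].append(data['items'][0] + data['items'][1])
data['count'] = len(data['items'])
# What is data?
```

After line 1: data = {'items': [38, 23], 'count': 2}
After line 2 (append 38 + 23 = 61): data = {'items': [38, 23, 61], 'count': 2}
After line 3 (count = len(items) = 3): data = {'items': [38, 23, 61], 'count': 3}

{'items': [38, 23, 61], 'count': 3}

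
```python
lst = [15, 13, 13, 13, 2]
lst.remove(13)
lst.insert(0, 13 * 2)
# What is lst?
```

After line 1: lst = [15, 13, 13, 13, 2]
After line 2 (remove first 13): lst = [15, 13, 13, 2]
After line 3 (insert 26 at index 0): lst = [26, 15, 13, 13, 2]

[26, 15, 13, 13, 2]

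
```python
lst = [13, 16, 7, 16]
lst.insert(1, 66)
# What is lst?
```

[13, 66, 16, 7, 16]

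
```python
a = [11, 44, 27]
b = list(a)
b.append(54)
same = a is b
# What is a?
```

After line 1: a = [11, 44, 27]
After line 2 (b = list(a) is a shallow copy, new object): a = [11, 44, 27], b = [11, 44, 27]
After line 3 (append only mutates b): a = [11, 44, 27], b = [11, 44, 27, 54]
After line 4 (same = a is b; different objects -> False): same = False

[11, 44, 27]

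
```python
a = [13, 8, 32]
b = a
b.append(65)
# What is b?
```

After line 1: a = [13, 8, 32]
After line 2 (b = a is an alias, same object): a = [13, 8, 32], b = [13, 8, 32]
After line 3 (b.append mutates the shared list): a = [13, 8, 32, 65], b = [13, 8, 32, 65]

[13, 8, 32, 65]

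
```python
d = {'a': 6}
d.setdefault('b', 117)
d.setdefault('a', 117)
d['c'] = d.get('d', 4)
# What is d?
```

After line 1: d = {'a': 6}
After line 2 (setdefault adds 'b'=117): d = {'a': 6, 'b': 117}
After line 3 (setdefault 'a' no-op, already exists): d = {'a': 6, 'b': 117}
After line 4 (get('d', 4) returns default since 'd' not in d): d = {'a': 6, 'b': 117, 'c': 4}

{'a': 6, 'b': 117, 'c': 4}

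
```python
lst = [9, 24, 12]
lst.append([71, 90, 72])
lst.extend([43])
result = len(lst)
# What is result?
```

After line 1: lst = [9, 24, 12]
After line 2 (append adds [71, 90, 72] as single element): lst = [9, 24, 12, [71, 90, 72]]
After line 3 (extend unpacks [43], adds 43): lst = [9, 24, 12, [71, 90, 72], 43]
After line 4: result = len(lst) = 5

5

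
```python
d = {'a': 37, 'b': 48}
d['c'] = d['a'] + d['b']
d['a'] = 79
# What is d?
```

After line 1: d = {'a': 37, 'b': 48}
After line 2 (d['c'] = 37 + 48): d = {'a': 37, 'b': 48, 'c': 85}
After line 3: d = {'a': 79, 'b': 48, 'c': 85}

{'a': 79, 'b': 48, 'c': 85}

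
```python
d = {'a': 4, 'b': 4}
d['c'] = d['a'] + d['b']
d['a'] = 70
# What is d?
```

After line 1: d = {'a': 4, 'b': 4}
After line 2 (d['c'] = 4 + 4): d = {'a': 4, 'b': 4, 'c': 8}
After line 3: d = {'a': 70, 'b': 4, 'c': 8}

{'a': 70, 'b': 4, 'c': 8}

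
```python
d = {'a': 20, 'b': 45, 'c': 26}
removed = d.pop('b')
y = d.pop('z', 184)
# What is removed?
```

After line 1: d = {'a': 20, 'b': 45, 'c': 26}
After line 2 (pop 'b' returns 45): d = {'a': 20, 'c': 26}, removed = 45
After line 3 (pop 'z' missing, returns default 184): d = {'a': 20, 'c': 26}, y = 184

45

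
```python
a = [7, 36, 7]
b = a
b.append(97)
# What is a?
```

After line 1: a = [7, 36, 7]
After line 2 (b = a is an alias, same object): a = [7, 36, 7], b = [7, 36, 7]
After line 3 (b.append mutates the shared list): a = [7, 36, 7, 97], b = [7, 36, 7, 97]

[7, 36, 7, 97]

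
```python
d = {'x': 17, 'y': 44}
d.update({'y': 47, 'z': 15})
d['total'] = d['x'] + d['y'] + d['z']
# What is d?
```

After line 1: d = {'x': 17, 'y': 44}
After line 2 (y overwritten, z added): d = {'x': 17, 'y': 47, 'z': 15}
After line 3 (total = 17 + 47 + 15 = 79): d = {'x': 17, 'y': 47, 'z': 15, 'total': 79}

{'x': 17, 'y': 47, 'z': 15, 'total': 79}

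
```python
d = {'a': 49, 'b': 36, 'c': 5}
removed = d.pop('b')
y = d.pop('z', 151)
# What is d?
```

After line 1: d = {'a': 49, 'b': 36, 'c': 5}
After line 2 (pop 'b' returns 36): d = {'a': 49, 'c': 5}, removed = 36
After line 3 (pop 'z' missing, returns default 151): d = {'a': 49, 'c': 5}, y = 151

{'a': 49, 'c': 5}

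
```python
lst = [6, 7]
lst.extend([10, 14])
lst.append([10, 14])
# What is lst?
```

After line 1: lst = [6, 7]
After line 2 (extend unpacks [10, 14]): lst = [6, 7, 10, 14]
After line 3 (append adds [10, 14] as single element): lst = [6, 7, 10, 14, [10, 14]]

[6, 7, 10, 14, [10, 14]]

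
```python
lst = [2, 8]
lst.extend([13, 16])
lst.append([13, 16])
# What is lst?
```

After line 1: lst = [2, 8]
After line 2 (extend unpacks [13, 16]): lst = [2, 8, 13, 16]
After line 3 (append adds [13, 16] as single element): lst = [2, 8, 13, 16, [13, 16]]

[2, 8, 13, 16, [13, 16]]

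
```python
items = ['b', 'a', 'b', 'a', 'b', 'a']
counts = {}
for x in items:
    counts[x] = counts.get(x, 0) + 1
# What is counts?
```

Initial: counts = {}, items = ['b', 'a', 'b', 'a', 'b', 'a']
See 'b': counts = {'b': 1}
See 'a': counts = {'b': 1, 'a': 1}
See 'b': counts = {'b': 2, 'a': 1}
See 'a': counts = {'b': 2, 'a': 2}
See 'b': counts = {'b': 3, 'a': 2}
See 'a': counts = {'b': 3, 'a': 3}

{'b': 3, 'a': 3}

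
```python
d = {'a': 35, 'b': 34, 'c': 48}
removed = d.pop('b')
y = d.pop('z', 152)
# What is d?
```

After line 1: d = {'a': 35, 'b': 34, 'c': 48}
After line 2 (pop 'b' returns 34): d = {'a': 35, 'c': 48}, removed = 34
After line 3 (pop 'z' missing, returns default 152): d = {'a': 35, 'c': 48}, y = 152

{'a': 35, 'c': 48}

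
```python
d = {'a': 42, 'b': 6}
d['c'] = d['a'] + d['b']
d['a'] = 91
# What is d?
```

After line 1: d = {'a': 42, 'b': 6}
After line 2 (d['c'] = 42 + 6): d = {'a': 42, 'b': 6, 'c': 48}
After line 3: d = {'a': 91, 'b': 6, 'c': 48}

{'a': 91, 'b': 6, 'c': 48}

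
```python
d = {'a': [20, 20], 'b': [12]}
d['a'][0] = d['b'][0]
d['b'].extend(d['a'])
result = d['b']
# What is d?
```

After line 1: d = {'a': [20, 20], 'b': [12]}
After line 2 (a[0] = b[0] = 12): d = {'a': [12, 20], 'b': [12]}
After line 3 (b.extend(a) appends [12, 20]): d = {'a': [12, 20], 'b': [12, 12, 20]}
After line 4: result = d['b'] = [12, 12, 20]

{'a': [12, 20], 'b': [12, 12, 20]}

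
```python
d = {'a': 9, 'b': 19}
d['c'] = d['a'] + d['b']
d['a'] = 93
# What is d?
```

After line 1: d = {'a': 9, 'b': 19}
After line 2 (d['c'] = 9 + 19): d = {'a': 9, 'b': 19, 'c': 28}
After line 3: d = {'a': 93, 'b': 19, 'c': 28}

{'a': 93, 'b': 19, 'c': 28}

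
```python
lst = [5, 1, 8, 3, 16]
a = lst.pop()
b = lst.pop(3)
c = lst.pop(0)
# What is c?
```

After line 1: lst = [5, 1, 8, 3, 16]
After line 2 (pop() -> a = 16): lst = [5, 1, 8, 3]
After line 3 (pop(3) -> b = 3): lst = [5, 1, 8]
After line 4 (pop(0) -> c = 5): lst = [1, 8]

5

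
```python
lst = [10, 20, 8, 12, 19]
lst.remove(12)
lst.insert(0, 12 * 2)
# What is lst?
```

After line 1: lst = [10, 20, 8, 12, 19]
After line 2 (remove first 12): lst = [10, 20, 8, 19]
After line 3 (insert 24 at index 0): lst = [24, 10, 20, 8, 19]

[24, 10, 20, 8, 19]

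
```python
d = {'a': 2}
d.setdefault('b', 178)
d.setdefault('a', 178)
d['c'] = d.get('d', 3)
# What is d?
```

After line 1: d = {'a': 2}
After line 2 (setdefault adds 'b'=178): d = {'a': 2, 'b': 178}
After line 3 (setdefault 'a' no-op, already exists): d = {'a': 2, 'b': 178}
After line 4 (get('d', 3) returns default since 'd' not in d): d = {'a': 2, 'b': 178, 'c': 3}

{'a': 2, 'b': 178, 'c': 3}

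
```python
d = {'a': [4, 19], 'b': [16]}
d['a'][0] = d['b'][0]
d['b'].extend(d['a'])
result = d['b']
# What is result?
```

After line 1: d = {'a': [4, 19], 'b': [16]}
After line 2 (a[0] = b[0] = 16): d = {'a': [16, 19], 'b': [16]}
After line 3 (b.extend(a) appends [16, 19]): d = {'a': [16, 19], 'b': [16, 16, 19]}
After line 4: result = d['b'] = [16, 16, 19]

[16, 16, 19]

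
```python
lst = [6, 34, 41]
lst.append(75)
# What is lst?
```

[6, 34, 41, 75]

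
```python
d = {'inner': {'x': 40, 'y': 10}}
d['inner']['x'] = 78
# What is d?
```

After line 1: d = {'inner': {'x': 40, 'y': 10}}
After line 2 (inner x overwritten): d = {'inner': {'x': 78, 'y': 10}}

{'inner': {'x': 78, 'y': 10}}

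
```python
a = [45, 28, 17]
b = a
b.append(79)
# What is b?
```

After line 1: a = [45, 28, 17]
After line 2 (b = a is an alias, same object): a = [45, 28, 17], b = [45, 28, 17]
After line 3 (b.append mutates the shared list): a = [45, 28, 17, 79], b = [45, 28, 17, 79]

[45, 28, 17, 79]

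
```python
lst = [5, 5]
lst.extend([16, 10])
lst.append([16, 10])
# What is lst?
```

After line 1: lst = [5, 5]
After line 2 (extend unpacks [16, 10]): lst = [5, 5, 16, 10]
After line 3 (append adds [16, 10] as single element): lst = [5, 5, 16, 10, [16, 10]]

[5, 5, 16, 10, [16, 10]]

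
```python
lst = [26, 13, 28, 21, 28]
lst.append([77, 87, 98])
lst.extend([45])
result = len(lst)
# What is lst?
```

After line 1: lst = [26, 13, 28, 21, 28]
After line 2 (append adds [77, 87, 98] as single element): lst = [26, 13, 28, 21, 28, [77, 87, 98]]
After line 3 (extend unpacks [45], adds 45): lst = [26, 13, 28, 21, 28, [77, 87, 98], 45]
After line 4: result = len(lst) = 7

[26, 13, 28, 21, 28, [77, 87, 98], 45]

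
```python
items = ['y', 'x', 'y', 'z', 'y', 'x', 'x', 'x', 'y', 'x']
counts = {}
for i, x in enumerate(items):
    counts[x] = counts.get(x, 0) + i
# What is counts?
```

Initial: counts = {}, items = ['y', 'x', 'y', 'z', 'y', 'x', 'x', 'x', 'y', 'x']
i=0, x='y': counts = {'y': 0}
i=1, x='x': counts = {'y': 0, 'x': 1}
i=2, x='y': counts = {'y': 2, 'x': 1}
i=3, x='z': counts = {'y': 2, 'x': 1, 'z': 3}
i=4, x='y': counts = {'y': 6, 'x': 1, 'z': 3}
i=5, x='x': counts = {'y': 6, 'x': 6, 'z': 3}
i=6, x='x': counts = {'y': 6, 'x': 12, 'z': 3}
i=7, x='x': counts = {'y': 6, 'x': 19, 'z': 3}
i=8, x='y': counts = {'y': 14, 'x': 19, 'z': 3}
i=9, x='x': counts = {'y': 14, 'x': 28, 'z': 3}

{'y': 14, 'x': 28, 'z': 3}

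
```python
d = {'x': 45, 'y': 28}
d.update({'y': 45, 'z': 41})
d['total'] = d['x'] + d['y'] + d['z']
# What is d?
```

After line 1: d = {'x': 45, 'y': 28}
After line 2 (y overwritten, z added): d = {'x': 45, 'y': 45, 'z': 41}
After line 3 (total = 45 + 45 + 41 = 131): d = {'x': 45, 'y': 45, 'z': 41, 'total': 131}

{'x': 45, 'y': 45, 'z': 41, 'total': 131}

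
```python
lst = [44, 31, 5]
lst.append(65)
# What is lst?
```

[44, 31, 5, 65]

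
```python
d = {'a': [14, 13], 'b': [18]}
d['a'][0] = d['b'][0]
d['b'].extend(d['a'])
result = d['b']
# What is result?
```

After line 1: d = {'a': [14, 13], 'b': [18]}
After line 2 (a[0] = b[0] = 18): d = {'a': [18, 13], 'b': [18]}
After line 3 (b.extend(a) appends [18, 13]): d = {'a': [18, 13], 'b': [18, 18, 13]}
After line 4: result = d['b'] = [18, 18, 13]

[18, 18, 13]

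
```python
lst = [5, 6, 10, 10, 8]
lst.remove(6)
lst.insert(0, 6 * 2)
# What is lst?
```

After line 1: lst = [5, 6, 10, 10, 8]
After line 2 (remove first 6): lst = [5, 10, 10, 8]
After line 3 (insert 12 at index 0): lst = [12, 5, 10, 10, 8]

[12, 5, 10, 10, 8]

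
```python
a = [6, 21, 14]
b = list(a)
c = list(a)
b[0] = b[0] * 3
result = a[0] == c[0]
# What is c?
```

After line 1: a = [6, 21, 14]
After line 2 (b = list(a), copy): a = [6, 21, 14], b = [6, 21, 14]
After line 3 (c = list(a) is a copy, new object): c = [6, 21, 14]
After line 4 (b[0] = 6 * 3 = 18; only b mutates (copy)): a = [6, 21, 14], b = [18, 21, 14], c = [6, 21, 14]
After line 5 (a[0] = 6, c[0] = 6; result = True)

[6, 21, 14]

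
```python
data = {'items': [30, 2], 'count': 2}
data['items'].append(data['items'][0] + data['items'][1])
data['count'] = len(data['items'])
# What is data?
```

After line 1: data = {'items': [30, 2], 'count': 2}
After line 2 (append 30 + 2 = 32): data = {'items': [30, 2, 32], 'count': 2}
After line 3 (count = len(items) = 3): data = {'items': [30, 2, 32], 'count': 3}

{'items': [30, 2, 32], 'count': 3}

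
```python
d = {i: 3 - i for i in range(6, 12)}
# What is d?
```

{6: -3, 7: -4, 8: -5, 9: -6, 10: -7, 11: -8}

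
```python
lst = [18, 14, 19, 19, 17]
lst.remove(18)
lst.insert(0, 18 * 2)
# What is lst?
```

After line 1: lst = [18, 14, 19, 19, 17]
After line 2 (remove first 18): lst = [14, 19, 19, 17]
After line 3 (insert 36 at index 0): lst = [36, 14, 19, 19, 17]

[36, 14, 19, 19, 17]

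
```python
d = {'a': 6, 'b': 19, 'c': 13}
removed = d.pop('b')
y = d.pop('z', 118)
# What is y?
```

After line 1: d = {'a': 6, 'b': 19, 'c': 13}
After line 2 (pop 'b' returns 19): d = {'a': 6, 'c': 13}, removed = 19
After line 3 (pop 'z' missing, returns default 118): d = {'a': 6, 'c': 13}, y = 118

118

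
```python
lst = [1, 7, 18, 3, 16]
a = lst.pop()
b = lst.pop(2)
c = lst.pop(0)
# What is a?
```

After line 1: lst = [1, 7, 18, 3, 16]
After line 2 (pop() -> a = 16): lst = [1, 7, 18, 3]
After line 3 (pop(2) -> b = 18): lst = [1, 7, 3]
After line 4 (pop(0) -> c = 1): lst = [7, 3]

16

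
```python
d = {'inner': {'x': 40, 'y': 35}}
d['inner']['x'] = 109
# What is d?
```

After line 1: d = {'inner': {'x': 40, 'y': 35}}
After line 2 (inner x overwritten): d = {'inner': {'x': 109, 'y': 35}}

{'inner': {'x': 109, 'y': 35}}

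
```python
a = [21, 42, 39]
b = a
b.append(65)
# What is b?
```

After line 1: a = [21, 42, 39]
After line 2 (b = a is an alias, same object): a = [21, 42, 39], b = [21, 42, 39]
After line 3 (b.append mutates the shared list): a = [21, 42, 39, 65], b = [21, 42, 39, 65]

[21, 42, 39, 65]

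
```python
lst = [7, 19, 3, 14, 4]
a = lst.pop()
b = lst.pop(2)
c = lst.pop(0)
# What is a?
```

After line 1: lst = [7, 19, 3, 14, 4]
After line 2 (pop() -> a = 4): lst = [7, 19, 3, 14]
After line 3 (pop(2) -> b = 3): lst = [7, 19, 14]
After line 4 (pop(0) -> c = 7): lst = [19, 14]

4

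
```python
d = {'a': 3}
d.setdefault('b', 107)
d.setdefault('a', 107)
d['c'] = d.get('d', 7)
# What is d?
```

After line 1: d = {'a': 3}
After line 2 (setdefault adds 'b'=107): d = {'a': 3, 'b': 107}
After line 3 (setdefault 'a' no-op, already exists): d = {'a': 3, 'b': 107}
After line 4 (get('d', 7) returns default since 'd' not in d): d = {'a': 3, 'b': 107, 'c': 7}

{'a': 3, 'b': 107, 'c': 7}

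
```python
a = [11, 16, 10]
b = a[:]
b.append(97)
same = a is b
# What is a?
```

After line 1: a = [11, 16, 10]
After line 2 (b = a[:] is a shallow copy, new object): a = [11, 16, 10], b = [11, 16, 10]
After line 3 (append only mutates b): a = [11, 16, 10], b = [11, 16, 10, 97]
After line 4 (same = a is b; different objects -> False): same = False

[11, 16, 10]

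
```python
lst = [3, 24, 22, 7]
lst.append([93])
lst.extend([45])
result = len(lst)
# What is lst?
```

After line 1: lst = [3, 24, 22, 7]
After line 2 (append adds [93] as single element): lst = [3, 24, 22, 7, [93]]
After line 3 (extend unpacks [45], adds 45): lst = [3, 24, 22, 7, [93], 45]
After line 4: result = len(lst) = 6

[3, 24, 22, 7, [93], 45]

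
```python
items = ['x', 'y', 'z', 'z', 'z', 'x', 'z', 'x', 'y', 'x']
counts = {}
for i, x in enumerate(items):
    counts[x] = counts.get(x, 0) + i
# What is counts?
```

Initial: counts = {}, items = ['x', 'y', 'z', 'z', 'z', 'x', 'z', 'x', 'y', 'x']
i=0, x='x': counts = {'x': 0}
i=1, x='y': counts = {'x': 0, 'y': 1}
i=2, x='z': counts = {'x': 0, 'y': 1, 'z': 2}
i=3, x='z': counts = {'x': 0, 'y': 1, 'z': 5}
i=4, x='z': counts = {'x': 0, 'y': 1, 'z': 9}
i=5, x='x': counts = {'x': 5, 'y': 1, 'z': 9}
i=6, x='z': counts = {'x': 5, 'y': 1, 'z': 15}
i=7, x='x': counts = {'x': 12, 'y': 1, 'z': 15}
i=8, x='y': counts = {'x': 12, 'y': 9, 'z': 15}
i=9, x='x': counts = {'x': 21, 'y': 9, 'z': 15}

{'x': 21, 'y': 9, 'z': 15}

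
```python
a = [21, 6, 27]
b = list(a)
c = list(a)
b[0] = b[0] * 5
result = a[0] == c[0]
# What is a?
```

After line 1: a = [21, 6, 27]
After line 2 (b = list(a), copy): a = [21, 6, 27], b = [21, 6, 27]
After line 3 (c = list(a) is a copy, new object): c = [21, 6, 27]
After line 4 (b[0] = 21 * 5 = 105; only b mutates (copy)): a = [21, 6, 27], b = [105, 6, 27], c = [21, 6, 27]
After line 5 (a[0] = 21, c[0] = 21; result = True)

[21, 6, 27]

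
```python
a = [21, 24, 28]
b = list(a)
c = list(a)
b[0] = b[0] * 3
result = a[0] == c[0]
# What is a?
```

After line 1: a = [21, 24, 28]
After line 2 (b = list(a), copy): a = [21, 24, 28], b = [21, 24, 28]
After line 3 (c = list(a) is a copy, new object): c = [21, 24, 28]
After line 4 (b[0] = 21 * 3 = 63; only b mutates (copy)): a = [21, 24, 28], b = [63, 24, 28], c = [21, 24, 28]
After line 5 (a[0] = 21, c[0] = 21; result = True)

[21, 24, 28]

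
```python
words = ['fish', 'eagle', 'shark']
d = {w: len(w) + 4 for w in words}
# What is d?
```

{'fish': 8, 'eagle': 9, 'shark': 9}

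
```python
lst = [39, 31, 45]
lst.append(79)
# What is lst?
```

[39, 31, 45, 79]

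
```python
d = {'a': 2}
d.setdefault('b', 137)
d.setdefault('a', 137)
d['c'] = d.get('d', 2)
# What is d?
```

After line 1: d = {'a': 2}
After line 2 (setdefault adds 'b'=137): d = {'a': 2, 'b': 137}
After line 3 (setdefault 'a' no-op, already exists): d = {'a': 2, 'b': 137}
After line 4 (get('d', 2) returns default since 'd' not in d): d = {'a': 2, 'b': 137, 'c': 2}

{'a': 2, 'b': 137, 'c': 2}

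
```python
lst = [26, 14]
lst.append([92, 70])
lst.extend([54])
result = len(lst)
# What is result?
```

After line 1: lst = [26, 14]
After line 2 (append adds [92, 70] as single element): lst = [26, 14, [92, 70]]
After line 3 (extend unpacks [54], adds 54): lst = [26, 14, [92, 70], 54]
After line 4: result = len(lst) = 4

4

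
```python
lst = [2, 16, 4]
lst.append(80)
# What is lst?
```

[2, 16, 4, 80]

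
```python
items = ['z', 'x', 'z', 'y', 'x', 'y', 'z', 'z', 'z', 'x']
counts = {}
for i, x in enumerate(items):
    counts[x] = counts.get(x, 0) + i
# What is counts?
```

Initial: counts = {}, items = ['z', 'x', 'z', 'y', 'x', 'y', 'z', 'z', 'z', 'x']
i=0, x='z': counts = {'z': 0}
i=1, x='x': counts = {'z': 0, 'x': 1}
i=2, x='z': counts = {'z': 2, 'x': 1}
i=3, x='y': counts = {'z': 2, 'x': 1, 'y': 3}
i=4, x='x': counts = {'z': 2, 'x': 5, 'y': 3}
i=5, x='y': counts = {'z': 2, 'x': 5, 'y': 8}
i=6, x='z': counts = {'z': 8, 'x': 5, 'y': 8}
i=7, x='z': counts = {'z': 15, 'x': 5, 'y': 8}
i=8, x='z': counts = {'z': 23, 'x': 5, 'y': 8}
i=9, x='x': counts = {'z': 23, 'x': 14, 'y': 8}

{'z': 23, 'x': 14, 'y': 8}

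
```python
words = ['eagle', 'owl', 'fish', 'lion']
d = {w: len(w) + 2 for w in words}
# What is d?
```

{'eagle': 7, 'owl': 5, 'fish': 6, 'lion': 6}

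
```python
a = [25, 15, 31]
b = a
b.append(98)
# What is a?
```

After line 1: a = [25, 15, 31]
After line 2 (b = a is an alias, same object): a = [25, 15, 31], b = [25, 15, 31]
After line 3 (b.append mutates the shared list): a = [25, 15, 31, 98], b = [25, 15, 31, 98]

[25, 15, 31, 98]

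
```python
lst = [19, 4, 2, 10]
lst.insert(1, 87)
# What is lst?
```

[19, 87, 4, 2, 10]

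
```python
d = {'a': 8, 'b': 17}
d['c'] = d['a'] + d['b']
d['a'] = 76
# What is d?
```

After line 1: d = {'a': 8, 'b': 17}
After line 2 (d['c'] = 8 + 17): d = {'a': 8, 'b': 17, 'c': 25}
After line 3: d = {'a': 76, 'b': 17, 'c': 25}

{'a': 76, 'b': 17, 'c': 25}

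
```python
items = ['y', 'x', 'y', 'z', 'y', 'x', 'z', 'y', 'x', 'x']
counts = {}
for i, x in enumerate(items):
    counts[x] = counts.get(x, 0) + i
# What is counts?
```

Initial: counts = {}, items = ['y', 'x', 'y', 'z', 'y', 'x', 'z', 'y', 'x', 'x']
i=0, x='y': counts = {'y': 0}
i=1, x='x': counts = {'y': 0, 'x': 1}
i=2, x='y': counts = {'y': 2, 'x': 1}
i=3, x='z': counts = {'y': 2, 'x': 1, 'z': 3}
i=4, x='y': counts = {'y': 6, 'x': 1, 'z': 3}
i=5, x='x': counts = {'y': 6, 'x': 6, 'z': 3}
i=6, x='z': counts = {'y': 6, 'x': 6, 'z': 9}
i=7, x='y': counts = {'y': 13, 'x': 6, 'z': 9}
i=8, x='x': counts = {'y': 13, 'x': 14, 'z': 9}
i=9, x='x': counts = {'y': 13, 'x': 23, 'z': 9}

{'y': 13, 'x': 23, 'z': 9}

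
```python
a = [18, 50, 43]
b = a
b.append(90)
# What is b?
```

After line 1: a = [18, 50, 43]
After line 2 (b = a is an alias, same object): a = [18, 50, 43], b = [18, 50, 43]
After line 3 (b.append mutates the shared list): a = [18, 50, 43, 90], b = [18, 50, 43, 90]

[18, 50, 43, 90]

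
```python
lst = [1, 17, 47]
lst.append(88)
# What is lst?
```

[1, 17, 47, 88]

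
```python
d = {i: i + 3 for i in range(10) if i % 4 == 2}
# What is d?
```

{2: 5, 6: 9}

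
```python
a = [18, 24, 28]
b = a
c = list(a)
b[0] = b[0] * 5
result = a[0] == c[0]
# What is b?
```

After line 1: a = [18, 24, 28]
After line 2 (b = a, alias): a = [18, 24, 28], b = [18, 24, 28]
After line 3 (c = list(a) is a copy, new object): c = [18, 24, 28]
After line 4 (b[0] = 18 * 5 = 90; mutates shared a/b): a = b = [90, 24, 28], c = [18, 24, 28]
After line 5 (a[0] = 90, c[0] = 18; result = False)

[90, 24, 28]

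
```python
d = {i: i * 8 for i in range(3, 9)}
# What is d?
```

{3: 24, 4: 32, 5: 40, 6: 48, 7: 56, 8: 64}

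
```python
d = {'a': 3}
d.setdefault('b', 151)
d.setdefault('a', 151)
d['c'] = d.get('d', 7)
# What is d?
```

After line 1: d = {'a': 3}
After line 2 (setdefault adds 'b'=151): d = {'a': 3, 'b': 151}
After line 3 (setdefault 'a' no-op, already exists): d = {'a': 3, 'b': 151}
After line 4 (get('d', 7) returns default since 'd' not in d): d = {'a': 3, 'b': 151, 'c': 7}

{'a': 3, 'b': 151, 'c': 7}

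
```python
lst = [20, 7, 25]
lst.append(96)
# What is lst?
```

[20, 7, 25, 96]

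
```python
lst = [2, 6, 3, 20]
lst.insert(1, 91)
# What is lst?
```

[2, 91, 6, 3, 20]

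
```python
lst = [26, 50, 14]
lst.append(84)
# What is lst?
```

[26, 50, 14, 84]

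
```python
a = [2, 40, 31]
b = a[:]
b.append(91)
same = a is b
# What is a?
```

After line 1: a = [2, 40, 31]
After line 2 (b = a[:] is a shallow copy, new object): a = [2, 40, 31], b = [2, 40, 31]
After line 3 (append only mutates b): a = [2, 40, 31], b = [2, 40, 31, 91]
After line 4 (same = a is b; different objects -> False): same = False

[2, 40, 31]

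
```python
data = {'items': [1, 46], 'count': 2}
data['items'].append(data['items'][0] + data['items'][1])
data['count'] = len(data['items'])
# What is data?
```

After line 1: data = {'items': [1, 46], 'count': 2}
After line 2 (append 1 + 46 = 47): data = {'items': [1, 46, 47], 'count': 2}
After line 3 (count = len(items) = 3): data = {'items': [1, 46, 47], 'count': 3}

{'items': [1, 46, 47], 'count': 3}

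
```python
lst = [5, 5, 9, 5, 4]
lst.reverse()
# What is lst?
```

[4, 5, 9, 5, 5]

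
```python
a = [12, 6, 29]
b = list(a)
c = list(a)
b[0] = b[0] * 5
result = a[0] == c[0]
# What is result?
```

After line 1: a = [12, 6, 29]
After line 2 (b = list(a), copy): a = [12, 6, 29], b = [12, 6, 29]
After line 3 (c = list(a) is a copy, new object): c = [12, 6, 29]
After line 4 (b[0] = 12 * 5 = 60; only b mutates (copy)): a = [12, 6, 29], b = [60, 6, 29], c = [12, 6, 29]
After line 5 (a[0] = 12, c[0] = 12; result = True)

True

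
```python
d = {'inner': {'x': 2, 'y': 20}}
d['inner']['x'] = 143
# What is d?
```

After line 1: d = {'inner': {'x': 2, 'y': 20}}
After line 2 (inner x overwritten): d = {'inner': {'x': 143, 'y': 20}}

{'inner': {'x': 143, 'y': 20}}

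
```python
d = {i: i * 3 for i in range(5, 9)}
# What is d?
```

{5: 15, 6: 18, 7: 21, 8: 24}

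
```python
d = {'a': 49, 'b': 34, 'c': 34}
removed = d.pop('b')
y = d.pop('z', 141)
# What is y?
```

After line 1: d = {'a': 49, 'b': 34, 'c': 34}
After line 2 (pop 'b' returns 34): d = {'a': 49, 'c': 34}, removed = 34
After line 3 (pop 'z' missing, returns default 141): d = {'a': 49, 'c': 34}, y = 141

141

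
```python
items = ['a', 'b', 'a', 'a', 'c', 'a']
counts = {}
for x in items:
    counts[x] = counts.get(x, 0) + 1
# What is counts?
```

Initial: counts = {}, items = ['a', 'b', 'a', 'a', 'c', 'a']
See 'a': counts = {'a': 1}
See 'b': counts = {'a': 1, 'b': 1}
See 'a': counts = {'a': 2, 'b': 1}
See 'a': counts = {'a': 3, 'b': 1}
See 'c': counts = {'a': 3, 'b': 1, 'c': 1}
See 'a': counts = {'a': 4, 'b': 1, 'c': 1}

{'a': 4, 'b': 1, 'c': 1}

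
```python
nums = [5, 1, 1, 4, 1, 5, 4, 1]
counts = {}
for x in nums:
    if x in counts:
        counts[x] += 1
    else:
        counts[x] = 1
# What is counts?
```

Initial: counts = {}, nums = [5, 1, 1, 4, 1, 5, 4, 1]
See 5: counts = {5: 1}
See 1: counts = {5: 1, 1: 1}
See 1: counts = {5: 1, 1: 2}
See 4: counts = {5: 1, 1: 2, 4: 1}
See 1: counts = {5: 1, 1: 3, 4: 1}
See 5: counts = {5: 2, 1: 3, 4: 1}
See 4: counts = {5: 2, 1: 3, 4: 2}
See 1: counts = {5: 2, 1: 4, 4: 2}

{5: 2, 1: 4, 4: 2}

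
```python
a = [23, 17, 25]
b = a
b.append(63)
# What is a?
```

After line 1: a = [23, 17, 25]
After line 2 (b = a is an alias, same object): a = [23, 17, 25], b = [23, 17, 25]
After line 3 (b.append mutates the shared list): a = [23, 17, 25, 63], b = [23, 17, 25, 63]

[23, 17, 25, 63]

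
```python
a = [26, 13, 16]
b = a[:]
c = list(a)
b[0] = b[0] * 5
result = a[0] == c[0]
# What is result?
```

After line 1: a = [26, 13, 16]
After line 2 (b = a[:], copy): a = [26, 13, 16], b = [26, 13, 16]
After line 3 (c = list(a) is a copy, new object): c = [26, 13, 16]
After line 4 (b[0] = 26 * 5 = 130; only b mutates (copy)): a = [26, 13, 16], b = [130, 13, 16], c = [26, 13, 16]
After line 5 (a[0] = 26, c[0] = 26; result = True)

True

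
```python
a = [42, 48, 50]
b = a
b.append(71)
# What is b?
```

After line 1: a = [42, 48, 50]
After line 2 (b = a is an alias, same object): a = [42, 48, 50], b = [42, 48, 50]
After line 3 (b.append mutates the shared list): a = [42, 48, 50, 71], b = [42, 48, 50, 71]

[42, 48, 50, 71]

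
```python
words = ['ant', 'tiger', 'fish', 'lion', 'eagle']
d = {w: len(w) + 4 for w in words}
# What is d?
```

{'ant': 7, 'tiger': 9, 'fish': 8, 'lion': 8, 'eagle': 9}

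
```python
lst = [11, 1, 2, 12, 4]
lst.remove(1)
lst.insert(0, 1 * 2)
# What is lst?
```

After line 1: lst = [11, 1, 2, 12, 4]
After line 2 (remove first 1): lst = [11, 2, 12, 4]
After line 3 (insert 2 at index 0): lst = [2, 11, 2, 12, 4]

[2, 11, 2, 12, 4]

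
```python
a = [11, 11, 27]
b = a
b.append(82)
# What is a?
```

After line 1: a = [11, 11, 27]
After line 2 (b = a is an alias, same object): a = [11, 11, 27], b = [11, 11, 27]
After line 3 (b.append mutates the shared list): a = [11, 11, 27, 82], b = [11, 11, 27, 82]

[11, 11, 27, 82]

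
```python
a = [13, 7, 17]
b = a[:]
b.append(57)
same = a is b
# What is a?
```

After line 1: a = [13, 7, 17]
After line 2 (b = a[:] is a shallow copy, new object): a = [13, 7, 17], b = [13, 7, 17]
After line 3 (append only mutates b): a = [13, 7, 17], b = [13, 7, 17, 57]
After line 4 (same = a is b; different objects -> False): same = False

[13, 7, 17]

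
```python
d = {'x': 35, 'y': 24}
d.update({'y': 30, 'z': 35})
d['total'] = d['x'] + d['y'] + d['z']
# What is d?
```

After line 1: d = {'x': 35, 'y': 24}
After line 2 (y overwritten, z added): d = {'x': 35, 'y': 30, 'z': 35}
After line 3 (total = 35 + 30 + 35 = 100): d = {'x': 35, 'y': 30, 'z': 35, 'total': 100}

{'x': 35, 'y': 30, 'z': 35, 'total': 100}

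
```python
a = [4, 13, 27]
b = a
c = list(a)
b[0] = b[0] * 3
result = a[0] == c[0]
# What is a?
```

After line 1: a = [4, 13, 27]
After line 2 (b = a, alias): a = [4, 13, 27], b = [4, 13, 27]
After line 3 (c = list(a) is a copy, new object): c = [4, 13, 27]
After line 4 (b[0] = 4 * 3 = 12; mutates shared a/b): a = b = [12, 13, 27], c = [4, 13, 27]
After line 5 (a[0] = 12, c[0] = 4; result = False)

[12, 13, 27]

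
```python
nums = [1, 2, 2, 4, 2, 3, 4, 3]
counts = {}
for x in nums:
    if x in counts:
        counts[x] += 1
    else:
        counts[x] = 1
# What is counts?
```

Initial: counts = {}, nums = [1, 2, 2, 4, 2, 3, 4, 3]
See 1: counts = {1: 1}
See 2: counts = {1: 1, 2: 1}
See 2: counts = {1: 1, 2: 2}
See 4: counts = {1: 1, 2: 2, 4: 1}
See 2: counts = {1: 1, 2: 3, 4: 1}
See 3: counts = {1: 1, 2: 3, 4: 1, 3: 1}
See 4: counts = {1: 1, 2: 3, 4: 2, 3: 1}
See 3: counts = {1: 1, 2: 3, 4: 2, 3: 2}

{1: 1, 2: 3, 4: 2, 3: 2}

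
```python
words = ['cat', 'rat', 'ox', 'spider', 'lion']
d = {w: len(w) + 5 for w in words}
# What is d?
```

{'cat': 8, 'rat': 8, 'ox': 7, 'spider': 11, 'lion': 9}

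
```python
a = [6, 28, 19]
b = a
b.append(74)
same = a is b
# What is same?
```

After line 1: a = [6, 28, 19]
After line 2 (b = a is an alias, same object): a = [6, 28, 19], b = [6, 28, 19]
After line 3 (b.append mutates the shared list): a = [6, 28, 19, 74], b = [6, 28, 19, 74]
After line 4 (same = a is b; same object -> True): same = True

True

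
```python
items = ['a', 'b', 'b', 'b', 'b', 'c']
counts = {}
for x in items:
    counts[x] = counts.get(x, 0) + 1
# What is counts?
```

Initial: counts = {}, items = ['a', 'b', 'b', 'b', 'b', 'c']
See 'a': counts = {'a': 1}
See 'b': counts = {'a': 1, 'b': 1}
See 'b': counts = {'a': 1, 'b': 2}
See 'b': counts = {'a': 1, 'b': 3}
See 'b': counts = {'a': 1, 'b': 4}
See 'c': counts = {'a': 1, 'b': 4, 'c': 1}

{'a': 1, 'b': 4, 'c': 1}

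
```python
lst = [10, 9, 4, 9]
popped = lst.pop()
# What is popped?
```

9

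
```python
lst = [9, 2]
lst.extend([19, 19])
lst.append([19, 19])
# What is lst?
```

After line 1: lst = [9, 2]
After line 2 (extend unpacks [19, 19]): lst = [9, 2, 19, 19]
After line 3 (append adds [19, 19] as single element): lst = [9, 2, 19, 19, [19, 19]]

[9, 2, 19, 19, [19, 19]]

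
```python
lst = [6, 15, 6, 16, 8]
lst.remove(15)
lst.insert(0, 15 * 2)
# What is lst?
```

After line 1: lst = [6, 15, 6, 16, 8]
After line 2 (remove first 15): lst = [6, 6, 16, 8]
After line 3 (insert 30 at index 0): lst = [30, 6, 6, 16, 8]

[30, 6, 6, 16, 8]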